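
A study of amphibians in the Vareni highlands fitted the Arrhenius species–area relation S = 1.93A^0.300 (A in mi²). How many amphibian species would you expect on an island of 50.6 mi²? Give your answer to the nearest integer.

6 species

S = 1.93 × 50.6^0.3
ln S = ln 1.93 + 0.3 × ln 50.6 = 0.6575 + 0.3 × 3.9240 = 1.8347
S = e^1.8347 ≈ 6.263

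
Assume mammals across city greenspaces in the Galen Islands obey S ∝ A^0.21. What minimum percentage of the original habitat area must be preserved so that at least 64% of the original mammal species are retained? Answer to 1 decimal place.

Need (A_new/A_old)^0.21 = 0.64, so A_new/A_old = 0.64^(1/0.21) = 0.64^4.762
ln(A_new/A_old) = ln 0.64 / 0.21 = -0.4463 / 0.21 = -2.1252
A_new/A_old = e^-2.1252 ≈ 0.1194

11.9%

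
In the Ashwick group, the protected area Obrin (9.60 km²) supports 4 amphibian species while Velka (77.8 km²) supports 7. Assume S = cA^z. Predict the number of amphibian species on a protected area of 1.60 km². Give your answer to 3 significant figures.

z = ln(7/4) / ln(77.8/9.6) = 0.5596 / 2.0924 = 0.2675
c = 4 / 9.6^0.2675 = 4 / 1.831 = 2.184
S₃ = 2.184 × 1.6^0.2675 = 2.184 × 1.134 ≈ 2.477

2.48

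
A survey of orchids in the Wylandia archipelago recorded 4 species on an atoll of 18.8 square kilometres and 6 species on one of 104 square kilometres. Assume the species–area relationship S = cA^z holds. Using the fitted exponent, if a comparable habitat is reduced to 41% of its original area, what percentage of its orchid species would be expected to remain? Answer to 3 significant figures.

80.9%

z = ln(6/4) / ln(104/18.8) = 0.4055 / 1.7105 = 0.2370
S_new/S_old = (A_new/A_old)^z = 0.41^0.2370 = exp(0.2370 × -0.8916) = 0.8095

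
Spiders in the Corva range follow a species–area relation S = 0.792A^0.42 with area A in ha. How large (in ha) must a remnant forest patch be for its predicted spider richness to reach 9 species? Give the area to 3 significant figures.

326 ha

9 = 0.792 × A^0.42  ⇒  A^0.42 = 9/0.792 = 11.36
ln A = ln(11.36) / 0.42 = 2.4304 / 0.42 = 5.7867
A = e^5.7867 ≈ 325.9 ha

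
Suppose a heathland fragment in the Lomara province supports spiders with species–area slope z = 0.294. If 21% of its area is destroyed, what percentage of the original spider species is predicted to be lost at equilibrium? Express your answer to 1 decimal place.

6.7%

S_new/S_old = (A_new/A_old)^z = 0.79^0.294
= exp(0.294 × ln 0.79) = exp(0.294 × -0.2357) = exp(-0.0693) ≈ 0.933
Fraction lost = 1 − 0.933 = 0.06696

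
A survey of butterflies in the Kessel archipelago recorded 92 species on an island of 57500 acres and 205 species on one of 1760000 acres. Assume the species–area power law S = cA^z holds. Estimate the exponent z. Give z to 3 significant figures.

Taking logs: ln S = ln c + z ln A, so z = (ln S₂ − ln S₁)/(ln A₂ − ln A₁).
z = ln(205/92) / ln(1760000/57500) = ln(2.228) / ln(30.61) = 0.8012 / 3.4213 = 0.2342

0.234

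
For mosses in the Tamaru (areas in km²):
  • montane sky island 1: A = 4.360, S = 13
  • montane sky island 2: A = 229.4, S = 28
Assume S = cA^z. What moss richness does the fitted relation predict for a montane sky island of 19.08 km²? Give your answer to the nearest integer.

17

z = ln(28/13) / ln(229.4/4.36) = 0.7673 / 3.9630 = 0.1936
c = 13 / 4.36^0.1936 = 13 / 1.33 = 9.775
S₃ = 9.775 × 19.08^0.1936 = 9.775 × 1.77 ≈ 17.3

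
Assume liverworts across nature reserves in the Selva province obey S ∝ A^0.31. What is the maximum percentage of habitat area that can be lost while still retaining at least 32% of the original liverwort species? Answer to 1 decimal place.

97.5%

Need (A_new/A_old)^0.31 = 0.32, so A_new/A_old = 0.32^(1/0.31) = 0.32^3.226
ln(A_new/A_old) = ln 0.32 / 0.31 = -1.1394 / 0.31 = -3.6756
A_new/A_old = e^-3.6756 ≈ 0.02533
Fraction that can be lost = 1 − 0.02533 = 0.9747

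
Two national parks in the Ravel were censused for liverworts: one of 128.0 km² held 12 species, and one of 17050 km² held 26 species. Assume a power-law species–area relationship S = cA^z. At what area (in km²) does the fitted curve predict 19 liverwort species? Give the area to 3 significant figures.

2340 km²

z = ln(26/12) / ln(17050/128) = 0.7732 / 4.8919 = 0.1581
c = 12 / 128^0.1581 = 12 / 2.153 = 5.573
A = (19/5.573)^(1/0.1581) ⇒ ln A = ln(3.409)/0.1581 = 7.7594
A = e^7.7594 ≈ 2344 km²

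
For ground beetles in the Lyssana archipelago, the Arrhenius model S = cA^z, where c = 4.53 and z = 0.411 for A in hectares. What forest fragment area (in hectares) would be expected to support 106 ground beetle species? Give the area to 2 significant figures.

2100 hectares

106 = 4.53 × A^0.411  ⇒  A^0.411 = 106/4.53 = 23.4
ln A = ln(23.4) / 0.411 = 3.1527 / 0.411 = 7.6708
A = e^7.6708 ≈ 2145 hectares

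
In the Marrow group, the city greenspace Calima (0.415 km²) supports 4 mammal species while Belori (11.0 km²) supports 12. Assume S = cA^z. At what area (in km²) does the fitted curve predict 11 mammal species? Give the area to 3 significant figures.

8.49 km²

z = ln(12/4) / ln(11/0.415) = 1.0986 / 3.2774 = 0.3352
c = 4 / 0.415^0.3352 = 4 / 0.7447 = 5.371
A = (11/5.371)^(1/0.3352) ⇒ ln A = ln(2.048)/0.3352 = 2.1383
A = e^2.1383 ≈ 8.485 km²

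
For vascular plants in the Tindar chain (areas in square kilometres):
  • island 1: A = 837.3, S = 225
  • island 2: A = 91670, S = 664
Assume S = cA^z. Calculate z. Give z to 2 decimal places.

0.23

Taking logs: ln S = ln c + z ln A, so z = (ln S₂ − ln S₁)/(ln A₂ − ln A₁).
z = ln(664/225) / ln(91670/837.3) = ln(2.951) / ln(109.5) = 1.0822 / 4.6958 = 0.2305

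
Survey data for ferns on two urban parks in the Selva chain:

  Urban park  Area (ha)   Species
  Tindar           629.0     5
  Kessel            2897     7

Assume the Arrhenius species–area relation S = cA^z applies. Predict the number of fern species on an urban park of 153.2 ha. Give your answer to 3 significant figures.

3.66

z = ln(7/5) / ln(2897/629) = 0.3365 / 1.5273 = 0.2203
c = 5 / 629^0.2203 = 5 / 4.136 = 1.209
S₃ = 1.209 × 153.2^0.2203 = 1.209 × 3.03 ≈ 3.663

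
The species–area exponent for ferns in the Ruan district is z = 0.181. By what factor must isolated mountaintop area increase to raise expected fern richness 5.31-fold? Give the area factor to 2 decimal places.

(A₂/A₁)^0.181 = 5.31, so A₂/A₁ = 5.31^(1/0.181) = 5.31^5.525
ln(A₂/A₁) = ln 5.31 / 0.181 = 1.6696 / 0.181 = 9.2243
A₂/A₁ = e^9.2243 ≈ 10140

10140.21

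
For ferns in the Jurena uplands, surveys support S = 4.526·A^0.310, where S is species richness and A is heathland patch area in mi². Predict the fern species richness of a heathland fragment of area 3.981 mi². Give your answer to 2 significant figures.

S = 4.526 × 3.981^0.31
ln S = ln 4.526 + 0.31 × ln 3.981 = 1.5098 + 0.31 × 1.3815 = 1.9381
S = e^1.9381 ≈ 6.946

6.9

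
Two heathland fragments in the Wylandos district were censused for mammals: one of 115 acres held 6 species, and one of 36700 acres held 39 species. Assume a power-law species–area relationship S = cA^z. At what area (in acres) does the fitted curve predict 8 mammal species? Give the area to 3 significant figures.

279 acres

z = ln(39/6) / ln(36700/115) = 1.8718 / 5.7656 = 0.3247
c = 6 / 115^0.3247 = 6 / 4.667 = 1.286
A = (8/1.286)^(1/0.3247) ⇒ ln A = ln(6.222)/0.3247 = 5.6311
A = e^5.6311 ≈ 279 acres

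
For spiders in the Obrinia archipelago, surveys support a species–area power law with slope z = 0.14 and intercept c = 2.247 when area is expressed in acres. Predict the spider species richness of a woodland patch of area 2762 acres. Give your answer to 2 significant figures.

6.8

S = 2.247 × 2762^0.14 = 2.247 × 3.032 ≈ 6.814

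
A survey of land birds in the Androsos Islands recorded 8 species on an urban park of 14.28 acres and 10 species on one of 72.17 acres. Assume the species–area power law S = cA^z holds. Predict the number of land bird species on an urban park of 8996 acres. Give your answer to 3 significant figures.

z = ln(10/8) / ln(72.17/14.28) = 0.2231 / 1.6202 = 0.1377
c = 8 / 14.28^0.1377 = 8 / 1.442 = 5.547
S₃ = 5.547 × 8996^0.1377 = 5.547 × 3.504 ≈ 19.44

19.4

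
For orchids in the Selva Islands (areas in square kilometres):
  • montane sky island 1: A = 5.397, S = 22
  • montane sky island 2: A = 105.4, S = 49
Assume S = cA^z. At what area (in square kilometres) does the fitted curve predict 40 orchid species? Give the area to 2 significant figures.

50 square kilometres

z = ln(49/22) / ln(105.4/5.397) = 0.8008 / 2.9719 = 0.2694
c = 22 / 5.397^0.2694 = 22 / 1.575 = 13.97
A = (40/13.97)^(1/0.2694) ⇒ ln A = ln(2.864)/0.2694 = 3.9046
A = e^3.9046 ≈ 49.63 square kilometres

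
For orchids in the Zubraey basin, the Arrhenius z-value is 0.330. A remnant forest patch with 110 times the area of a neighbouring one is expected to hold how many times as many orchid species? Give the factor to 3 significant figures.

4.72

S₂/S₁ = (A₂/A₁)^z = 110^0.33
ln(S₂/S₁) = 0.33 × ln 110 = 0.33 × 4.7005 = 1.5512
S₂/S₁ = e^1.5512 ≈ 4.717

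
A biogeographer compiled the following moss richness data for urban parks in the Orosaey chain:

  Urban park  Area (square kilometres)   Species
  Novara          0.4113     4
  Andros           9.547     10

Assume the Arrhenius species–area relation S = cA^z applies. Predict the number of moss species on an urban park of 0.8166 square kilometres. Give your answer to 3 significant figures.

4.88

z = ln(10/4) / ln(9.547/0.4113) = 0.9163 / 3.1447 = 0.2914
c = 4 / 0.4113^0.2914 = 4 / 0.7719 = 5.182
S₃ = 5.182 × 0.8166^0.2914 = 5.182 × 0.9427 ≈ 4.885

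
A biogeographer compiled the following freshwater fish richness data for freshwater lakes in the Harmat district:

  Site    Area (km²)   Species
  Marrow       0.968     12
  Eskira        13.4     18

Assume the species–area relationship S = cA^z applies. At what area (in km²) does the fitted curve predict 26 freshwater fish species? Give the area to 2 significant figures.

150 km²

z = ln(18/12) / ln(13.4/0.968) = 0.4055 / 2.6278 = 0.1543
c = 12 / 0.968^0.1543 = 12 / 0.995 = 12.06
A = (26/12.06)^(1/0.1543) ⇒ ln A = ln(2.156)/0.1543 = 4.9784
A = e^4.9784 ≈ 145.2 km²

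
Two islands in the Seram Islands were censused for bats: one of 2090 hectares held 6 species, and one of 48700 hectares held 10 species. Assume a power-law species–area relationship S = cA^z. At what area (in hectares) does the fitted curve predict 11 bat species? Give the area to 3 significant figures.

z = ln(10/6) / ln(48700/2090) = 0.5108 / 3.1485 = 0.1622
c = 6 / 2090^0.1622 = 6 / 3.457 = 1.736
A = (11/1.736)^(1/0.1622) ⇒ ln A = ln(6.337)/0.1622 = 11.3809
A = e^11.3809 ≈ 87631 hectares

87600 hectares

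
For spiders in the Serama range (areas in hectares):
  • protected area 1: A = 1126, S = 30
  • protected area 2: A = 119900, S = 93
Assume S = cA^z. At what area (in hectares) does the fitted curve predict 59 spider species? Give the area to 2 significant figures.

z = ln(93/30) / ln(119900/1126) = 1.1314 / 4.6680 = 0.2424
c = 30 / 1126^0.2424 = 30 / 5.491 = 5.464
A = (59/5.464)^(1/0.2424) ⇒ ln A = ln(10.8)/0.2424 = 9.8169
A = e^9.8169 ≈ 18341 hectares

18000 hectares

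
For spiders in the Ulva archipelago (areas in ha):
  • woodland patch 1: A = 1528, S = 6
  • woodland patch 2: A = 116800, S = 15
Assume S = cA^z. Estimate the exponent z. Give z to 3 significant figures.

0.211

Taking logs: ln S = ln c + z ln A, so z = (ln S₂ − ln S₁)/(ln A₂ − ln A₁).
z = ln(15/6) / ln(116800/1528) = ln(2.5) / ln(76.44) = 0.9163 / 4.3365 = 0.2113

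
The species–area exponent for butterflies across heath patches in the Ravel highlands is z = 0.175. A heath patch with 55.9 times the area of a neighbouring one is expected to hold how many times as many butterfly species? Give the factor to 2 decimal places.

S₂/S₁ = (A₂/A₁)^z = 55.9^0.175
ln(S₂/S₁) = 0.175 × ln 55.9 = 0.175 × 4.0236 = 0.7041
S₂/S₁ = e^0.7041 ≈ 2.022

2.02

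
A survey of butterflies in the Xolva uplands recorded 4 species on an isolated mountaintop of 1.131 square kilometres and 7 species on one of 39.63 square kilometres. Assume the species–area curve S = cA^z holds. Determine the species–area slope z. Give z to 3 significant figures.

0.157

Taking logs: ln S = ln c + z ln A, so z = (ln S₂ − ln S₁)/(ln A₂ − ln A₁).
z = ln(7/4) / ln(39.63/1.131) = ln(1.75) / ln(35.04) = 0.5596 / 3.5565 = 0.1574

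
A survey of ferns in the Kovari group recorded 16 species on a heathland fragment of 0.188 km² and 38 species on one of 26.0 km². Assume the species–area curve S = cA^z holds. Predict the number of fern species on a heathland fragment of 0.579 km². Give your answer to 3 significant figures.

19.5

z = ln(38/16) / ln(26/0.188) = 0.8650 / 4.9294 = 0.1755
c = 16 / 0.188^0.1755 = 16 / 0.7458 = 21.45
S₃ = 21.45 × 0.579^0.1755 = 21.45 × 0.9086 ≈ 19.49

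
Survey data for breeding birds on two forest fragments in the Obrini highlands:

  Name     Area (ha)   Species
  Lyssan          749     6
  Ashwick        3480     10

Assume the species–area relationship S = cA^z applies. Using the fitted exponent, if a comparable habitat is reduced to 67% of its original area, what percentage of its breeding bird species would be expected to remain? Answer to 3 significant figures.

z = ln(10/6) / ln(3480/749) = 0.5108 / 1.5360 = 0.3326
S_new/S_old = (A_new/A_old)^z = 0.67^0.3326 = exp(0.3326 × -0.4005) = 0.8753

87.5%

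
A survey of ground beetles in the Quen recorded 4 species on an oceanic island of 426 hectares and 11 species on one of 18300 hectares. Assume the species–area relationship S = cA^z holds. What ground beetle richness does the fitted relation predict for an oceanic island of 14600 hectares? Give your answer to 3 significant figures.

10.4

z = ln(11/4) / ln(18300/426) = 1.0116 / 3.7602 = 0.2690
c = 4 / 426^0.2690 = 4 / 5.098 = 0.7847
S₃ = 0.7847 × 14600^0.2690 = 0.7847 × 13.19 ≈ 10.35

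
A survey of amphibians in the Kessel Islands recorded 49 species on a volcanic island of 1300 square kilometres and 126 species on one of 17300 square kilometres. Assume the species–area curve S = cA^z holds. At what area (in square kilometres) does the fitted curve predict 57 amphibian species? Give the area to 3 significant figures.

1970 square kilometres

z = ln(126/49) / ln(17300/1300) = 0.9445 / 2.5883 = 0.3649
c = 49 / 1300^0.3649 = 49 / 13.69 = 3.581
A = (57/3.581)^(1/0.3649) ⇒ ln A = ln(15.92)/0.3649 = 7.5846
A = e^7.5846 ≈ 1968 square kilometres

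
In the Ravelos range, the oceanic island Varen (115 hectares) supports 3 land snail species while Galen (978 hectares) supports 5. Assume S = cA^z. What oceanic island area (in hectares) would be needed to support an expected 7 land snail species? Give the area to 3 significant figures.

z = ln(5/3) / ln(978/115) = 0.5108 / 2.1406 = 0.2386
c = 3 / 115^0.2386 = 3 / 3.103 = 0.9668
A = (7/0.9668)^(1/0.2386) ⇒ ln A = ln(7.24)/0.2386 = 8.2955
A = e^8.2955 ≈ 4006 hectares

4010 hectares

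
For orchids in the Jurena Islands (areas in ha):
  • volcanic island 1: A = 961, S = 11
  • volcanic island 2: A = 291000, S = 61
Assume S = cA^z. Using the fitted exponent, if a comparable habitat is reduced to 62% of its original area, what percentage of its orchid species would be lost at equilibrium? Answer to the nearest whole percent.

z = ln(61/11) / ln(291000/961) = 1.7130 / 5.7131 = 0.2998
S_new/S_old = (A_new/A_old)^z = 0.62^0.2998 = exp(0.2998 × -0.4780) = 0.8665
Fraction lost = 1 − 0.8665 = 0.1335

13%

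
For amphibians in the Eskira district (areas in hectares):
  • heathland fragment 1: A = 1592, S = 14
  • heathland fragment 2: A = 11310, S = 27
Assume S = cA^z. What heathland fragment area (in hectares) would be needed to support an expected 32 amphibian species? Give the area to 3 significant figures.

z = ln(27/14) / ln(11310/1592) = 0.6568 / 1.9607 = 0.3350
c = 14 / 1592^0.3350 = 14 / 11.82 = 1.185
A = (32/1.185)^(1/0.3350) ⇒ ln A = ln(27.01)/0.3350 = 9.8406
A = e^9.8406 ≈ 18782 hectares

18800 hectares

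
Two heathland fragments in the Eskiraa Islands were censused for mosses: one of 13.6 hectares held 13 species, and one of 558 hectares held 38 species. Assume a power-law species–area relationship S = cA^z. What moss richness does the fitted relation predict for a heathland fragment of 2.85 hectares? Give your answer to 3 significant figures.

8.28

z = ln(38/13) / ln(558/13.6) = 1.0726 / 3.7143 = 0.2888
c = 13 / 13.6^0.2888 = 13 / 2.125 = 6.118
S₃ = 6.118 × 2.85^0.2888 = 6.118 × 1.353 ≈ 8.278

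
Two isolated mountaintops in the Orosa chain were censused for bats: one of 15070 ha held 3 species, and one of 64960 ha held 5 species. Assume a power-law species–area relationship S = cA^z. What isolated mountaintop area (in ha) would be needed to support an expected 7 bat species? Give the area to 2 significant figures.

170000 ha

z = ln(5/3) / ln(64960/15070) = 0.5108 / 1.4611 = 0.3496
c = 3 / 15070^0.3496 = 3 / 28.89 = 0.1038
A = (7/0.1038)^(1/0.3496) ⇒ ln A = ln(67.41)/0.3496 = 12.0439
A = e^12.0439 ≈ 170060 ha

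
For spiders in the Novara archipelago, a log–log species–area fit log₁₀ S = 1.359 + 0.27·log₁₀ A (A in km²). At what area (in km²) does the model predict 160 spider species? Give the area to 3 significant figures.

160 = 22.86 × A^0.27  ⇒  A^0.27 = 160/22.86 = 7
ln A = ln(7) / 0.27 = 1.9460 / 0.27 = 7.2073
A = e^7.2073 ≈ 1349 km²

1350 km²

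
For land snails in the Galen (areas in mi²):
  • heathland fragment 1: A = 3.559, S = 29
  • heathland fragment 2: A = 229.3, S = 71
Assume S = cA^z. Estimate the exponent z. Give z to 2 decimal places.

0.21

Taking logs: ln S = ln c + z ln A, so z = (ln S₂ − ln S₁)/(ln A₂ − ln A₁).
z = ln(71/29) / ln(229.3/3.559) = ln(2.448) / ln(64.43) = 0.8954 / 4.1656 = 0.2149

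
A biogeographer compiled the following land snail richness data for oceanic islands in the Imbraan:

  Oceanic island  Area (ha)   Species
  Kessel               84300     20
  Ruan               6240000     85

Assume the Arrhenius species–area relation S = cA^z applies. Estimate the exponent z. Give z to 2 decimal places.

Taking logs: ln S = ln c + z ln A, so z = (ln S₂ − ln S₁)/(ln A₂ − ln A₁).
z = ln(85/20) / ln(6240000/84300) = ln(4.25) / ln(74.02) = 1.4469 / 4.3044 = 0.3362

0.34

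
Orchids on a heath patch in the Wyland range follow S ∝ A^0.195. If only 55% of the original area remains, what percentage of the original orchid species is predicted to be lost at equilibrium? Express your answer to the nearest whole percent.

11%

S_new/S_old = (A_new/A_old)^z = 0.55^0.195
= exp(0.195 × ln 0.55) = exp(0.195 × -0.5978) = exp(-0.1166) ≈ 0.89
Fraction lost = 1 − 0.89 = 0.11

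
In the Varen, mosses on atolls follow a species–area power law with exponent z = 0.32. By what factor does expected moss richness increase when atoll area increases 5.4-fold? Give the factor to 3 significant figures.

1.72

S₂/S₁ = (A₂/A₁)^z = 5.4^0.32
ln(S₂/S₁) = 0.32 × ln 5.4 = 0.32 × 1.6864 = 0.5396
S₂/S₁ = e^0.5396 ≈ 1.715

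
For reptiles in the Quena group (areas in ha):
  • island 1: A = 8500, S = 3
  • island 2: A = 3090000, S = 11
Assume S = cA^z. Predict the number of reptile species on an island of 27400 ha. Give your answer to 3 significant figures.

z = ln(11/3) / ln(3090000/8500) = 1.2993 / 5.8959 = 0.2204
c = 3 / 8500^0.2204 = 3 / 7.344 = 0.4085
S₃ = 0.4085 × 27400^0.2204 = 0.4085 × 9.505 ≈ 3.883

3.88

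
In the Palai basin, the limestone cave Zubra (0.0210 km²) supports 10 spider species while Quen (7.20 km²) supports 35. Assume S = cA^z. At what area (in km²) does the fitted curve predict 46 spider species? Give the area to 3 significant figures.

z = ln(35/10) / ln(7.2/0.021) = 1.2528 / 5.8373 = 0.2146
c = 10 / 0.021^0.2146 = 10 / 0.4364 = 22.91
A = (46/22.91)^(1/0.2146) ⇒ ln A = ln(2.008)/0.2146 = 3.2475
A = e^3.2475 ≈ 25.73 km²

25.7 km²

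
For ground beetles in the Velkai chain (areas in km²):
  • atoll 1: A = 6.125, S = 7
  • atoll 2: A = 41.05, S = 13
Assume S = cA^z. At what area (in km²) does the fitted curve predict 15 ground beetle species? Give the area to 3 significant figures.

63.7 km²

z = ln(13/7) / ln(41.05/6.125) = 0.6190 / 1.9024 = 0.3254
c = 7 / 6.125^0.3254 = 7 / 1.804 = 3.881
A = (15/3.881)^(1/0.3254) ⇒ ln A = ln(3.865)/0.3254 = 4.1546
A = e^4.1546 ≈ 63.72 km²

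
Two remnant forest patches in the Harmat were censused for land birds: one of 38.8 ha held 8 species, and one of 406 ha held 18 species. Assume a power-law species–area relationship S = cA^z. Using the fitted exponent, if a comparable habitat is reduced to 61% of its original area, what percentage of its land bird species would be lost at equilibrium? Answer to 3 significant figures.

15.7%

z = ln(18/8) / ln(406/38.8) = 0.8109 / 2.3479 = 0.3454
S_new/S_old = (A_new/A_old)^z = 0.61^0.3454 = exp(0.3454 × -0.4943) = 0.8431
Fraction lost = 1 − 0.8431 = 0.1569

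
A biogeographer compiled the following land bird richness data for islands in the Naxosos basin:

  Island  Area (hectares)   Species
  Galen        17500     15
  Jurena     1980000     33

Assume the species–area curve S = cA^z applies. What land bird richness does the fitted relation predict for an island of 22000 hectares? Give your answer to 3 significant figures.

z = ln(33/15) / ln(1980000/17500) = 0.7885 / 4.7287 = 0.1667
c = 15 / 17500^0.1667 = 15 / 5.099 = 2.942
S₃ = 2.942 × 22000^0.1667 = 2.942 × 5.297 ≈ 15.58

15.6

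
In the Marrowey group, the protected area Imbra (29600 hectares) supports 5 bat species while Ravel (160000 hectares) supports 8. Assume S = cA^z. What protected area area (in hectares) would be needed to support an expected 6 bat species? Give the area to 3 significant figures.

z = ln(8/5) / ln(160000/29600) = 0.4700 / 1.6874 = 0.2785
c = 5 / 29600^0.2785 = 5 / 17.6 = 0.2842
A = (6/0.2842)^(1/0.2785) ⇒ ln A = ln(21.12)/0.2785 = 10.9501
A = e^10.9501 ≈ 56960 hectares

57000 hectares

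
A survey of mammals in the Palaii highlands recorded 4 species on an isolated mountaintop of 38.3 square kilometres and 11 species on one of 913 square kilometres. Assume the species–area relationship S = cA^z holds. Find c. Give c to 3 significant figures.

1.25

z = ln(S₂/S₁) / ln(A₂/A₁) = ln(11/4) / ln(913/38.3) = 1.0116 / 3.1713 = 0.3190
c = S₁ / A₁^z = 4 / 38.3^0.3190 = 4 / 3.199 = 1.25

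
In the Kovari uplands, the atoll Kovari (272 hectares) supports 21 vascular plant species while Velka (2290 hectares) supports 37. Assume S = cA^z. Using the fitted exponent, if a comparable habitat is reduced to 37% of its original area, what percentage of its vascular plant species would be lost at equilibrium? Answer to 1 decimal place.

23.2%

z = ln(37/21) / ln(2290/272) = 0.5664 / 2.1305 = 0.2659
S_new/S_old = (A_new/A_old)^z = 0.37^0.2659 = exp(0.2659 × -0.9943) = 0.7677
Fraction lost = 1 − 0.7677 = 0.2323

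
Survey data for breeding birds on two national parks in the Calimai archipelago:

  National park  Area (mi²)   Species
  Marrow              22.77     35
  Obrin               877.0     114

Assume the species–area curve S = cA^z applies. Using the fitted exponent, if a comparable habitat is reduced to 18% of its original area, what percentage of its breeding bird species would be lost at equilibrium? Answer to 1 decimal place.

42.6%

z = ln(114/35) / ln(877/22.77) = 1.1809 / 3.6511 = 0.3234
S_new/S_old = (A_new/A_old)^z = 0.18^0.3234 = exp(0.3234 × -1.7148) = 0.5743
Fraction lost = 1 − 0.5743 = 0.4257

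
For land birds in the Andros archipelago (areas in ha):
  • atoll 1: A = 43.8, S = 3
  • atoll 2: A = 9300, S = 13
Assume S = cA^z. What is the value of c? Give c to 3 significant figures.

1.07

z = ln(S₂/S₁) / ln(A₂/A₁) = ln(13/3) / ln(9300/43.8) = 1.4663 / 5.3581 = 0.2737
c = S₁ / A₁^z = 3 / 43.8^0.2737 = 3 / 2.813 = 1.066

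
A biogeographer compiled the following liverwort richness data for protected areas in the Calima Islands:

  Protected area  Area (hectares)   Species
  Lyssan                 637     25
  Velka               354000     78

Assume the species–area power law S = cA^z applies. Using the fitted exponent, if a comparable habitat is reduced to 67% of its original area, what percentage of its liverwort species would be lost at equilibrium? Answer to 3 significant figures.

z = ln(78/25) / ln(354000/637) = 1.1378 / 6.3203 = 0.1800
S_new/S_old = (A_new/A_old)^z = 0.67^0.1800 = exp(0.1800 × -0.4005) = 0.9304
Fraction lost = 1 − 0.9304 = 0.06956

6.96%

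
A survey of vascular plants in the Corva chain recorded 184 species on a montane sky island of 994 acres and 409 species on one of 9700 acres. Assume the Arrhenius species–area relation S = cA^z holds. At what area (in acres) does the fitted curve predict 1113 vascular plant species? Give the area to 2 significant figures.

170000 acres

z = ln(409/184) / ln(9700/994) = 0.7988 / 2.2781 = 0.3506
c = 184 / 994^0.3506 = 184 / 11.25 = 16.36
A = (1113/16.36)^(1/0.3506) ⇒ ln A = ln(68.02)/0.3506 = 12.0350
A = e^12.0350 ≈ 168560 acres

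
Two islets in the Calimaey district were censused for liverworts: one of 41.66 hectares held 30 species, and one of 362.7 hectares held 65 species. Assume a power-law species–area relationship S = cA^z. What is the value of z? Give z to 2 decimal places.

Taking logs: ln S = ln c + z ln A, so z = (ln S₂ − ln S₁)/(ln A₂ − ln A₁).
z = ln(65/30) / ln(362.7/41.66) = ln(2.167) / ln(8.706) = 0.7732 / 2.1640 = 0.3573

0.36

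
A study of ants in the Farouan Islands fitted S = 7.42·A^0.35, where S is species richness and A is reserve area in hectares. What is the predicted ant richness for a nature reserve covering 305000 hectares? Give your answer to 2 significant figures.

620

S = 7.42 × 305000^0.35
ln S = ln 7.42 + 0.35 × ln 305000 = 2.0042 + 0.35 × 12.6281 = 6.4240
S = e^6.4240 ≈ 616.5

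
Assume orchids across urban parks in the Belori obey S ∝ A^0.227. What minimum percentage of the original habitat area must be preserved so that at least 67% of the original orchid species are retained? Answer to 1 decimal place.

17.1%

Need (A_new/A_old)^0.227 = 0.67, so A_new/A_old = 0.67^(1/0.227) = 0.67^4.405
ln(A_new/A_old) = ln 0.67 / 0.227 = -0.4005 / 0.227 = -1.7642
A_new/A_old = e^-1.7642 ≈ 0.1713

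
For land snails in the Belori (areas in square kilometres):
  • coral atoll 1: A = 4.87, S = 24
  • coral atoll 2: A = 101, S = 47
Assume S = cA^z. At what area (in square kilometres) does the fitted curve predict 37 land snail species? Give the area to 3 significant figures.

34.3 square kilometres

z = ln(47/24) / ln(101/4.87) = 0.6721 / 3.0320 = 0.2217
c = 24 / 4.87^0.2217 = 24 / 1.42 = 16.9
A = (37/16.9)^(1/0.2217) ⇒ ln A = ln(2.19)/0.2217 = 3.5359
A = e^3.5359 ≈ 34.33 square kilometres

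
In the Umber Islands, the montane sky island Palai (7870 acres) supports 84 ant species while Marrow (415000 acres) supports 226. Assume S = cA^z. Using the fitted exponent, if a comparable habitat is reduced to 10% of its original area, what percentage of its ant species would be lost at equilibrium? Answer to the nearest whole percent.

44%

z = ln(226/84) / ln(415000/7870) = 0.9897 / 3.9652 = 0.2496
S_new/S_old = (A_new/A_old)^z = 0.1^0.2496 = exp(0.2496 × -2.3026) = 0.5629
Fraction lost = 1 − 0.5629 = 0.4371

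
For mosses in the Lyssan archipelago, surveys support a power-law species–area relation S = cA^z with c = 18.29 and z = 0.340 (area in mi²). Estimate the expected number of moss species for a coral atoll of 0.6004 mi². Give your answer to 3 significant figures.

S = 18.29 × 0.6004^0.34
ln S = ln 18.29 + 0.34 × ln 0.6004 = 2.9064 + 0.34 × -0.5102 = 2.7329
S = e^2.7329 ≈ 15.38

15.4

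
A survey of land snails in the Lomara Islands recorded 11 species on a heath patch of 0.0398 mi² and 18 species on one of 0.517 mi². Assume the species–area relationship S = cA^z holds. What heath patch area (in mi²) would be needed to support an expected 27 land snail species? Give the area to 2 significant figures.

4.3 mi²

z = ln(18/11) / ln(0.517/0.0398) = 0.4925 / 2.5642 = 0.1921
c = 11 / 0.0398^0.1921 = 11 / 0.5384 = 20.43
A = (27/20.43)^(1/0.1921) ⇒ ln A = ln(1.321)/0.1921 = 1.4514
A = e^1.4514 ≈ 4.269 mi²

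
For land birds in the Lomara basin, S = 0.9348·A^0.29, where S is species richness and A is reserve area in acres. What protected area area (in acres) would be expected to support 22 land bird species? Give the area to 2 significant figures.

22 = 0.9348 × A^0.29  ⇒  A^0.29 = 22/0.9348 = 23.53
ln A = ln(23.53) / 0.29 = 3.1585 / 0.29 = 10.8913
A = e^10.8913 ≈ 53705 acres

54000 acres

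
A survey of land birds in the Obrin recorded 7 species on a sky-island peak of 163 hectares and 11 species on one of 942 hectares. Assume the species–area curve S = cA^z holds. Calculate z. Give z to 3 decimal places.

0.258

Taking logs: ln S = ln c + z ln A, so z = (ln S₂ − ln S₁)/(ln A₂ − ln A₁).
z = ln(11/7) / ln(942/163) = ln(1.571) / ln(5.779) = 0.4520 / 1.7543 = 0.2577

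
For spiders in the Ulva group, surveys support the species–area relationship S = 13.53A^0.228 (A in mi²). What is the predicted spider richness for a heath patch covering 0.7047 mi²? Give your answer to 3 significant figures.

S = 13.53 × 0.7047^0.228
ln S = ln 13.53 + 0.228 × ln 0.7047 = 2.6049 + 0.228 × -0.3500 = 2.5251
S = e^2.5251 ≈ 12.49

12.5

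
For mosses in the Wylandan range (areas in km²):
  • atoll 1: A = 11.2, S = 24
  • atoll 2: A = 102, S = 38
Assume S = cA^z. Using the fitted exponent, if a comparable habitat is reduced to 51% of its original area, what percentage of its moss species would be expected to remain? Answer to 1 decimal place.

z = ln(38/24) / ln(102/11.2) = 0.4595 / 2.2091 = 0.2080
S_new/S_old = (A_new/A_old)^z = 0.51^0.2080 = exp(0.2080 × -0.6733) = 0.8693

86.9%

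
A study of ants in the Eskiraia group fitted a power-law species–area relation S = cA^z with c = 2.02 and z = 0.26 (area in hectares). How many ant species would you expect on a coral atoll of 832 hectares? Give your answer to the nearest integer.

12

S = 2.02 × 832^0.26
ln S = ln 2.02 + 0.26 × ln 832 = 0.7031 + 0.26 × 6.7238 = 2.4513
S = e^2.4513 ≈ 11.6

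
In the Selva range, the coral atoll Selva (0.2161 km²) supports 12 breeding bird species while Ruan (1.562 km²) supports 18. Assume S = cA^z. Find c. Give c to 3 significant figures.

16.4

z = ln(S₂/S₁) / ln(A₂/A₁) = ln(18/12) / ln(1.562/0.2161) = 0.4055 / 1.9780 = 0.2050
c = S₁ / A₁^z = 12 / 0.2161^0.2050 = 12 / 0.7305 = 16.43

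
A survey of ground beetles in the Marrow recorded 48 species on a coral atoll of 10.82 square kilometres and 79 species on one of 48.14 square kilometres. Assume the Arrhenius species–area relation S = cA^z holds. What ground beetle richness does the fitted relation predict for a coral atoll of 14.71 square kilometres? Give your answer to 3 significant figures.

z = ln(79/48) / ln(48.14/10.82) = 0.4982 / 1.4927 = 0.3338
c = 48 / 10.82^0.3338 = 48 / 2.214 = 21.68
S₃ = 21.68 × 14.71^0.3338 = 21.68 × 2.453 ≈ 53.18

53.2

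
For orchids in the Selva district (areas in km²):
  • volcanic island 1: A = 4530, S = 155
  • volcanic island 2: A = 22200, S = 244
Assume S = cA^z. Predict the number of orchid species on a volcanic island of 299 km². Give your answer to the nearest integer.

z = ln(244/155) / ln(22200/4530) = 0.4537 / 1.5894 = 0.2855
c = 155 / 4530^0.2855 = 155 / 11.06 = 14.01
S₃ = 14.01 × 299^0.2855 = 14.01 × 5.091 ≈ 71.34

71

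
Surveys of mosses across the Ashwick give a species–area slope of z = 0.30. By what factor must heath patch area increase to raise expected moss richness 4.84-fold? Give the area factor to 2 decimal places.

191.79

(A₂/A₁)^0.3 = 4.84, so A₂/A₁ = 4.84^(1/0.3) = 4.84^3.333
ln(A₂/A₁) = ln 4.84 / 0.3 = 1.5769 / 0.3 = 5.2564
A₂/A₁ = e^5.2564 ≈ 191.8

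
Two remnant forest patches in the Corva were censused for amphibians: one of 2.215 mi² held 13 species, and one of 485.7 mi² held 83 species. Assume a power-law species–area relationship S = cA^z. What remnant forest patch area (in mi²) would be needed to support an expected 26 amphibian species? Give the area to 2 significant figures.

z = ln(83/13) / ln(485.7/2.215) = 1.8539 / 5.3903 = 0.3439
c = 13 / 2.215^0.3439 = 13 / 1.315 = 9.889
A = (26/9.889)^(1/0.3439) ⇒ ln A = ln(2.629)/0.3439 = 2.8106
A = e^2.8106 ≈ 16.62 mi²

17 mi²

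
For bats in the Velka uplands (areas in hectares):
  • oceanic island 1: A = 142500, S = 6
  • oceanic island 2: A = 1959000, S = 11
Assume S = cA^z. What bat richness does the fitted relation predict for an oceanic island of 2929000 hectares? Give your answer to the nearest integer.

z = ln(11/6) / ln(1959000/142500) = 0.6061 / 2.6208 = 0.2313
c = 6 / 142500^0.2313 = 6 / 15.56 = 0.3857
S₃ = 0.3857 × 2929000^0.2313 = 0.3857 × 31.3 ≈ 12.07

12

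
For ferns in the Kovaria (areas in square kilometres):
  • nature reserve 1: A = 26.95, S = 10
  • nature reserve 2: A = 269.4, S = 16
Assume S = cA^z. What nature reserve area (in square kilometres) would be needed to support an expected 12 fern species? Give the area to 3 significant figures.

65.8 square kilometres

z = ln(16/10) / ln(269.4/26.95) = 0.4700 / 2.3022 = 0.2042
c = 10 / 26.95^0.2042 = 10 / 1.959 = 5.104
A = (12/5.104)^(1/0.2042) ⇒ ln A = ln(2.351)/0.2042 = 4.1870
A = e^4.1870 ≈ 65.83 square kilometres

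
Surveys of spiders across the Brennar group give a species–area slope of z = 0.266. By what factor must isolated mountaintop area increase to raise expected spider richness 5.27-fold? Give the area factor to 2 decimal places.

(A₂/A₁)^0.266 = 5.27, so A₂/A₁ = 5.27^(1/0.266) = 5.27^3.759
ln(A₂/A₁) = ln 5.27 / 0.266 = 1.6620 / 0.266 = 6.2482
A₂/A₁ = e^6.2482 ≈ 517.1

517.10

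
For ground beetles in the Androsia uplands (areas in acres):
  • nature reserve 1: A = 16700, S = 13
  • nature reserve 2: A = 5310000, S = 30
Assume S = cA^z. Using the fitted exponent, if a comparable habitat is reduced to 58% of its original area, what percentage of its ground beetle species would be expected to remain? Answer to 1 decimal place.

z = ln(30/13) / ln(5310000/16700) = 0.8362 / 5.7619 = 0.1451
S_new/S_old = (A_new/A_old)^z = 0.58^0.1451 = exp(0.1451 × -0.5447) = 0.924

92.4%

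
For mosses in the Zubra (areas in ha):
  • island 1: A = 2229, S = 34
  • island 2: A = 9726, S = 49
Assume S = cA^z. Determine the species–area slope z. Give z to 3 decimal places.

0.248

Taking logs: ln S = ln c + z ln A, so z = (ln S₂ − ln S₁)/(ln A₂ − ln A₁).
z = ln(49/34) / ln(9726/2229) = ln(1.441) / ln(4.363) = 0.3655 / 1.4732 = 0.2481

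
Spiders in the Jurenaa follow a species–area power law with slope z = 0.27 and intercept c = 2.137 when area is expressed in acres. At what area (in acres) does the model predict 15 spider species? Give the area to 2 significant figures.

15 = 2.137 × A^0.27  ⇒  A^0.27 = 15/2.137 = 7.019
ln A = ln(7.019) / 0.27 = 1.9486 / 0.27 = 7.2172
A = e^7.2172 ≈ 1363 acres

1400 acres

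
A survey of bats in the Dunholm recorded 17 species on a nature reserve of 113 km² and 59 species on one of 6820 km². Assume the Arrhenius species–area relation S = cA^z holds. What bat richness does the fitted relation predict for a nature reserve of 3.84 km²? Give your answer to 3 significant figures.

z = ln(59/17) / ln(6820/113) = 1.2443 / 4.1002 = 0.3035
c = 17 / 113^0.3035 = 17 / 4.198 = 4.049
S₃ = 4.049 × 3.84^0.3035 = 4.049 × 1.504 ≈ 6.091

6.09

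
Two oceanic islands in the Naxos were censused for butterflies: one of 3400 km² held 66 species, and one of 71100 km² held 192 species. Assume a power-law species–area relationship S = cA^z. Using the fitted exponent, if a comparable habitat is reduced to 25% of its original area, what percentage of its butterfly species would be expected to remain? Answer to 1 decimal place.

z = ln(192/66) / ln(71100/3400) = 1.0678 / 3.0403 = 0.3512
S_new/S_old = (A_new/A_old)^z = 0.25^0.3512 = exp(0.3512 × -1.3863) = 0.6145

61.5%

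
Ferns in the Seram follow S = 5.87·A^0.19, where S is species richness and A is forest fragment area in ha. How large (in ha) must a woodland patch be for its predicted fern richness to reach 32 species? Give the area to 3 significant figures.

32 = 5.87 × A^0.19  ⇒  A^0.19 = 32/5.87 = 5.451
ln A = ln(5.451) / 0.19 = 1.6959 / 0.19 = 8.9257
A = e^8.9257 ≈ 7523 ha

7520 ha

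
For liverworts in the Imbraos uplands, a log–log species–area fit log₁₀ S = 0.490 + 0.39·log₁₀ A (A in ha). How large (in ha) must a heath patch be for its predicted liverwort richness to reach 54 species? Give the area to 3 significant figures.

1530 ha

54 = 3.09 × A^0.39  ⇒  A^0.39 = 54/3.09 = 17.47
ln A = ln(17.47) / 0.39 = 2.8607 / 0.39 = 7.3352
A = e^7.3352 ≈ 1533 ha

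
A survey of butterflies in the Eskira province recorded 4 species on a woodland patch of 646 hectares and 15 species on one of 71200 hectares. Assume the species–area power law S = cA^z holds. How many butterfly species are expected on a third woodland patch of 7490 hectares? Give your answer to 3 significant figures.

z = ln(15/4) / ln(71200/646) = 1.3218 / 4.7024 = 0.2811
c = 4 / 646^0.2811 = 4 / 6.164 = 0.6489
S₃ = 0.6489 × 7490^0.2811 = 0.6489 × 12.28 ≈ 7.965

7.97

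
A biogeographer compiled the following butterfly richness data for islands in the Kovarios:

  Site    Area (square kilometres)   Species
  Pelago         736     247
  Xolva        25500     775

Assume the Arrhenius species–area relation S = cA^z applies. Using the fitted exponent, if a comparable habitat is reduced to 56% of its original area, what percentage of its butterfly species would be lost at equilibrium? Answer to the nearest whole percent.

z = ln(775/247) / ln(25500/736) = 1.1435 / 3.5452 = 0.3225
S_new/S_old = (A_new/A_old)^z = 0.56^0.3225 = exp(0.3225 × -0.5798) = 0.8294
Fraction lost = 1 − 0.8294 = 0.1706

17%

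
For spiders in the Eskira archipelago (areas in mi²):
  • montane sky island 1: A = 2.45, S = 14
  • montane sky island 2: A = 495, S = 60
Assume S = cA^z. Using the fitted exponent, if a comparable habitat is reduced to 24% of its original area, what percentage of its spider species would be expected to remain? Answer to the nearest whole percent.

68%

z = ln(60/14) / ln(495/2.45) = 1.4553 / 5.3085 = 0.2741
S_new/S_old = (A_new/A_old)^z = 0.24^0.2741 = exp(0.2741 × -1.4271) = 0.6762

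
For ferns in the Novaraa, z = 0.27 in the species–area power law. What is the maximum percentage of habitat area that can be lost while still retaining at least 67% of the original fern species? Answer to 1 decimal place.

77.3%

Need (A_new/A_old)^0.27 = 0.67, so A_new/A_old = 0.67^(1/0.27) = 0.67^3.704
ln(A_new/A_old) = ln 0.67 / 0.27 = -0.4005 / 0.27 = -1.4833
A_new/A_old = e^-1.4833 ≈ 0.2269
Fraction that can be lost = 1 − 0.2269 = 0.7731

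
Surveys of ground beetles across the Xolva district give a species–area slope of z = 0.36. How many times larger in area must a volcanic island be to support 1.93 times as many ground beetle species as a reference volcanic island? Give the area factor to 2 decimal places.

6.21

(A₂/A₁)^0.36 = 1.93, so A₂/A₁ = 1.93^(1/0.36) = 1.93^2.778
ln(A₂/A₁) = ln 1.93 / 0.36 = 0.6575 / 0.36 = 1.8264
A₂/A₁ = e^1.8264 ≈ 6.212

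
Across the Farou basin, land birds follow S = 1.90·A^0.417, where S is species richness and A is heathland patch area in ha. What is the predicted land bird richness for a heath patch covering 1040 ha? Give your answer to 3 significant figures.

S = 1.9 × 1040^0.417
ln S = ln 1.9 + 0.417 × ln 1040 = 0.6419 + 0.417 × 6.9470 = 3.5387
S = e^3.5387 ≈ 34.42

34.4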